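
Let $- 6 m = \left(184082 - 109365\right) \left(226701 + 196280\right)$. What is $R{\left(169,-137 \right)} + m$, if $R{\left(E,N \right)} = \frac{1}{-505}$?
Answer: $- \frac{15959955045391}{3030} \approx -5.2673 \cdot 10^{9}$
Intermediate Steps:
$R{\left(E,N \right)} = - \frac{1}{505}$
$m = - \frac{31603871377}{6}$ ($m = - \frac{\left(184082 - 109365\right) \left(226701 + 196280\right)}{6} = - \frac{74717 \cdot 422981}{6} = \left(- \frac{1}{6}\right) 31603871377 = - \frac{31603871377}{6} \approx -5.2673 \cdot 10^{9}$)
$R{\left(169,-137 \right)} + m = - \frac{1}{505} - \frac{31603871377}{6} = - \frac{15959955045391}{3030}$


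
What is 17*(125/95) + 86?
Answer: 2059/19 ≈ 108.37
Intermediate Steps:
17*(125/95) + 86 = 17*(125*(1/95)) + 86 = 17*(25/19) + 86 = 425/19 + 86 = 2059/19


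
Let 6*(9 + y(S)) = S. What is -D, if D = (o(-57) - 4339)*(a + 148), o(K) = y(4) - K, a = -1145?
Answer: -12832387/3 ≈ -4.2775e+6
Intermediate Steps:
y(S) = -9 + S/6
o(K) = -25/3 - K (o(K) = (-9 + (⅙)*4) - K = (-9 + ⅔) - K = -25/3 - K)
D = 12832387/3 (D = ((-25/3 - 1*(-57)) - 4339)*(-1145 + 148) = ((-25/3 + 57) - 4339)*(-997) = (146/3 - 4339)*(-997) = -12871/3*(-997) = 12832387/3 ≈ 4.2775e+6)
-D = -1*12832387/3 = -12832387/3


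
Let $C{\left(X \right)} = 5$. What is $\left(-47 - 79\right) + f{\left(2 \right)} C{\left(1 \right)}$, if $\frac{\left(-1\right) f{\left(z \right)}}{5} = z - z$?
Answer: $-126$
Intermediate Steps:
$f{\left(z \right)} = 0$ ($f{\left(z \right)} = - 5 \left(z - z\right) = \left(-5\right) 0 = 0$)
$\left(-47 - 79\right) + f{\left(2 \right)} C{\left(1 \right)} = \left(-47 - 79\right) + 0 \cdot 5 = \left(-47 - 79\right) + 0 = -126 + 0 = -126$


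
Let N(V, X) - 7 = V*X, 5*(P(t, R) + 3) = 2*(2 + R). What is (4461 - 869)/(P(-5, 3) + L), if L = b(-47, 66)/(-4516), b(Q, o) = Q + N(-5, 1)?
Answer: -16221472/4471 ≈ -3628.2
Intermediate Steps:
P(t, R) = -11/5 + 2*R/5 (P(t, R) = -3 + (2*(2 + R))/5 = -3 + (4 + 2*R)/5 = -3 + (⅘ + 2*R/5) = -11/5 + 2*R/5)
N(V, X) = 7 + V*X
b(Q, o) = 2 + Q (b(Q, o) = Q + (7 - 5*1) = Q + (7 - 5) = Q + 2 = 2 + Q)
L = 45/4516 (L = (2 - 47)/(-4516) = -45*(-1/4516) = 45/4516 ≈ 0.0099646)
(4461 - 869)/(P(-5, 3) + L) = (4461 - 869)/((-11/5 + (⅖)*3) + 45/4516) = 3592/((-11/5 + 6/5) + 45/4516) = 3592/(-1 + 45/4516) = 3592/(-4471/4516) = 3592*(-4516/4471) = -16221472/4471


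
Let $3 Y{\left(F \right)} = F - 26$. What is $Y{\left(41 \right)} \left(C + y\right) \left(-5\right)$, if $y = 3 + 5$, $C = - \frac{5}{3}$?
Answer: $- \frac{475}{3} \approx -158.33$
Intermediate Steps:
$Y{\left(F \right)} = - \frac{26}{3} + \frac{F}{3}$ ($Y{\left(F \right)} = \frac{F - 26}{3} = \frac{-26 + F}{3} = - \frac{26}{3} + \frac{F}{3}$)
$C = - \frac{5}{3}$ ($C = \left(-5\right) \frac{1}{3} = - \frac{5}{3} \approx -1.6667$)
$y = 8$
$Y{\left(41 \right)} \left(C + y\right) \left(-5\right) = \left(- \frac{26}{3} + \frac{1}{3} \cdot 41\right) \left(- \frac{5}{3} + 8\right) \left(-5\right) = \left(- \frac{26}{3} + \frac{41}{3}\right) \frac{19}{3} \left(-5\right) = 5 \left(- \frac{95}{3}\right) = - \frac{475}{3}$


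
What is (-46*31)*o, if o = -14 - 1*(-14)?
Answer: 0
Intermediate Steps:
o = 0 (o = -14 + 14 = 0)
(-46*31)*o = -46*31*0 = -1426*0 = 0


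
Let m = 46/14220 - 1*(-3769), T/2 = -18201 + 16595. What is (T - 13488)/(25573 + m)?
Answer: -118737000/208621643 ≈ -0.56915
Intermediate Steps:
T = -3212 (T = 2*(-18201 + 16595) = 2*(-1606) = -3212)
m = 26797613/7110 (m = 46*(1/14220) + 3769 = 23/7110 + 3769 = 26797613/7110 ≈ 3769.0)
(T - 13488)/(25573 + m) = (-3212 - 13488)/(25573 + 26797613/7110) = -16700/208621643/7110 = -16700*7110/208621643 = -118737000/208621643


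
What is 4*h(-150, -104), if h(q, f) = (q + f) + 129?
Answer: -500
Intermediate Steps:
h(q, f) = 129 + f + q (h(q, f) = (f + q) + 129 = 129 + f + q)
4*h(-150, -104) = 4*(129 - 104 - 150) = 4*(-125) = -500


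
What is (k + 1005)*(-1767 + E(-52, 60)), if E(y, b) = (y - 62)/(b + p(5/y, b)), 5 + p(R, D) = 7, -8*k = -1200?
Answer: -63333270/31 ≈ -2.0430e+6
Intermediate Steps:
k = 150 (k = -⅛*(-1200) = 150)
p(R, D) = 2 (p(R, D) = -5 + 7 = 2)
E(y, b) = (-62 + y)/(2 + b) (E(y, b) = (y - 62)/(b + 2) = (-62 + y)/(2 + b))
(k + 1005)*(-1767 + E(-52, 60)) = (150 + 1005)*(-1767 + (-62 - 52)/(2 + 60)) = 1155*(-1767 - 114/62) = 1155*(-1767 + (1/62)*(-114)) = 1155*(-1767 - 57/31) = 1155*(-54834/31) = -63333270/31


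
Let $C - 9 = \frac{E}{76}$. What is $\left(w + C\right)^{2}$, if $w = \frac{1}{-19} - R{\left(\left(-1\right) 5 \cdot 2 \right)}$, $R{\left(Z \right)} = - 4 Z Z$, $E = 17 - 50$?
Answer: $\frac{963916209}{5776} \approx 1.6688 \cdot 10^{5}$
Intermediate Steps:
$E = -33$
$R{\left(Z \right)} = - 4 Z^{2}$
$C = \frac{651}{76}$ ($C = 9 - \frac{33}{76} = \frac{651}{76} \approx 8.5658$)
$w = \frac{7599}{19}$ ($w = \frac{1}{-19} - - 4 \left(\left(-1\right) 5 \cdot 2\right)^{2} = - \frac{1}{19} - - 4 \left(\left(-5\right) 2\right)^{2} = - \frac{1}{19} - - 4 \left(-10\right)^{2} = - \frac{1}{19} - \left(-4\right) 100 = - \frac{1}{19} - -400 = - \frac{1}{19} + 400 = \frac{7599}{19} \approx 399.95$)
$\left(w + C\right)^{2} = \left(\frac{7599}{19} + \frac{651}{76}\right)^{2} = \left(\frac{31047}{76}\right)^{2} = \frac{963916209}{5776}$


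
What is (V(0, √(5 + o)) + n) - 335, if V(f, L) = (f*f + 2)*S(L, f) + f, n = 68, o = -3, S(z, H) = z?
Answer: -267 + 2*√2 ≈ -264.17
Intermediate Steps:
V(f, L) = f + L*(2 + f²) (V(f, L) = (f*f + 2)*L + f = (f² + 2)*L + f = (2 + f²)*L + f = L*(2 + f²) + f = f + L*(2 + f²))
(V(0, √(5 + o)) + n) - 335 = ((0 + 2*√(5 - 3) + √(5 - 3)*0²) + 68) - 335 = ((0 + 2*√2 + √2*0) + 68) - 335 = ((0 + 2*√2 + 0) + 68) - 335 = (2*√2 + 68) - 335 = (68 + 2*√2) - 335 = -267 + 2*√2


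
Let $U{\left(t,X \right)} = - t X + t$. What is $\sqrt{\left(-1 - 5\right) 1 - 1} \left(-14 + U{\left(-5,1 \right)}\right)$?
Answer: $- 14 i \sqrt{7} \approx - 37.041 i$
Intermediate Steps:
$U{\left(t,X \right)} = t - X t$ ($U{\left(t,X \right)} = - X t + t = t - X t$)
$\sqrt{\left(-1 - 5\right) 1 - 1} \left(-14 + U{\left(-5,1 \right)}\right) = \sqrt{\left(-1 - 5\right) 1 - 1} \left(-14 - 5 \left(1 - 1\right)\right) = \sqrt{\left(-6\right) 1 - 1} \left(-14 - 5 \left(1 - 1\right)\right) = \sqrt{-6 - 1} \left(-14 - 0\right) = \sqrt{-7} \left(-14 + 0\right) = i \sqrt{7} \left(-14\right) = - 14 i \sqrt{7}$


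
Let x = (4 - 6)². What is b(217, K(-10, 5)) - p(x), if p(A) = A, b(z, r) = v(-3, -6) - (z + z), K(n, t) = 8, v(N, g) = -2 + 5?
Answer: -435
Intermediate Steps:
v(N, g) = 3
x = 4 (x = (-2)² = 4)
b(z, r) = 3 - 2*z (b(z, r) = 3 - (z + z) = 3 - 2*z)
b(217, K(-10, 5)) - p(x) = (3 - 2*217) - 1*4 = (3 - 434) - 4 = -431 - 4 = -435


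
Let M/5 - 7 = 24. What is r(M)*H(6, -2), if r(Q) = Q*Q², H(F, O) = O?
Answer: -7447750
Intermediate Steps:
M = 155 (M = 35 + 5*24 = 35 + 120 = 155)
r(Q) = Q³
r(M)*H(6, -2) = 155³*(-2) = 3723875*(-2) = -7447750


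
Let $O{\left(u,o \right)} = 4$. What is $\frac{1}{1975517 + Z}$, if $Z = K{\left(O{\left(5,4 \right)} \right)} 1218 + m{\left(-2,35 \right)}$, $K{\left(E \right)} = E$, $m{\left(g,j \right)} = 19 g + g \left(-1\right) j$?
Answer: $\frac{1}{1980421} \approx 5.0494 \cdot 10^{-7}$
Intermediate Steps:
$m{\left(g,j \right)} = 19 g - g j$ ($m{\left(g,j \right)} = 19 g + - g j = 19 g - g j$)
$Z = 4904$ ($Z = 4 \cdot 1218 - 2 \left(19 - 35\right) = 4872 - 2 \left(19 - 35\right) = 4872 - -32 = 4872 + 32 = 4904$)
$\frac{1}{1975517 + Z} = \frac{1}{1975517 + 4904} = \frac{1}{1980421}$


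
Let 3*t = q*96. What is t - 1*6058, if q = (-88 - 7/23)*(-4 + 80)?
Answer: -5078726/23 ≈ -2.2081e+5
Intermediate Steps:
q = -154356/23 (q = (-88 - 7*1/23)*76 = (-88 - 7/23)*76 = -2031/23*76 = -154356/23 ≈ -6711.1)
t = -4939392/23 (t = (-154356/23*96)/3 = (⅓)*(-14818176/23) = -4939392/23 ≈ -2.1476e+5)
t - 1*6058 = -4939392/23 - 1*6058 = -4939392/23 - 6058 = -5078726/23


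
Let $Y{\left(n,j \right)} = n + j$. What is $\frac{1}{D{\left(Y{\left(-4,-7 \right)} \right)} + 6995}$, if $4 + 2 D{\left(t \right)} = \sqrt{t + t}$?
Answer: $\frac{13986}{97804109} - \frac{i \sqrt{22}}{97804109} \approx 0.000143 - 4.7957 \cdot 10^{-8} i$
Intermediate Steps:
$Y{\left(n,j \right)} = j + n$
$D{\left(t \right)} = -2 + \frac{\sqrt{2} \sqrt{t}}{2}$ ($D{\left(t \right)} = -2 + \frac{\sqrt{t + t}}{2} = -2 + \frac{\sqrt{2 t}}{2} = -2 + \frac{\sqrt{2} \sqrt{t}}{2}$)
$\frac{1}{D{\left(Y{\left(-4,-7 \right)} \right)} + 6995} = \frac{1}{\left(-2 + \frac{\sqrt{2} \sqrt{-7 - 4}}{2}\right) + 6995} = \frac{1}{\left(-2 + \frac{\sqrt{2} \sqrt{-11}}{2}\right) + 6995} = \frac{1}{\left(-2 + \frac{\sqrt{2} i \sqrt{11}}{2}\right) + 6995} = \frac{1}{\left(-2 + \frac{i \sqrt{22}}{2}\right) + 6995} = \frac{1}{6993 + \frac{i \sqrt{22}}{2}}$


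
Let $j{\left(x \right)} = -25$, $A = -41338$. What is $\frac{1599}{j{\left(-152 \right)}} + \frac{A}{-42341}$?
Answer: $- \frac{66669809}{1058525} \approx -62.984$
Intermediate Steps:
$\frac{1599}{j{\left(-152 \right)}} + \frac{A}{-42341} = \frac{1599}{-25} - \frac{41338}{-42341} = 1599 \left(- \frac{1}{25}\right) - - \frac{41338}{42341} = - \frac{1599}{25} + \frac{41338}{42341} = - \frac{66669809}{1058525}$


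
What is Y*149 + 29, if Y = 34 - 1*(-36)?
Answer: 10459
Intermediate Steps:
Y = 70 (Y = 34 + 36 = 70)
Y*149 + 29 = 70*149 + 29 = 10430 + 29 = 10459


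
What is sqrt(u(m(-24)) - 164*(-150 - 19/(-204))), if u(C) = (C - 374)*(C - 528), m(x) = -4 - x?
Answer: sqrt(531687903)/51 ≈ 452.12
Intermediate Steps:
u(C) = (-528 + C)*(-374 + C) (u(C) = (-374 + C)*(-528 + C) = (-528 + C)*(-374 + C))
sqrt(u(m(-24)) - 164*(-150 - 19/(-204))) = sqrt((197472 + (-4 - 1*(-24))**2 - 902*(-4 - 1*(-24))) - 164*(-150 - 19/(-204))) = sqrt((197472 + (-4 + 24)**2 - 902*(-4 + 24)) - 164*(-150 - 19*(-1/204))) = sqrt((197472 + 20**2 - 902*20) - 164*(-150 + 19/204)) = sqrt((197472 + 400 - 18040) - 164*(-30581/204)) = sqrt(179832 + 1253821/51) = sqrt(10425253/51) = sqrt(531687903)/51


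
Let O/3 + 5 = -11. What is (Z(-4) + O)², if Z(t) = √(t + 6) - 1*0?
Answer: (48 - √2)² ≈ 2170.2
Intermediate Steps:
Z(t) = √(6 + t) (Z(t) = √(6 + t) + 0 = √(6 + t))
O = -48 (O = -15 + 3*(-11) = -15 - 33 = -48)
(Z(-4) + O)² = (√(6 - 4) - 48)² = (√2 - 48)² = (-48 + √2)²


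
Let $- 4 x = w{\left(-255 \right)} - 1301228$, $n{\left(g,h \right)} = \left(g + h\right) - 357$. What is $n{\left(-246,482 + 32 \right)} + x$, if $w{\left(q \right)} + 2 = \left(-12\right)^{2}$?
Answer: $\frac{650365}{2} \approx 3.2518 \cdot 10^{5}$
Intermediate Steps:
$w{\left(q \right)} = 142$ ($w{\left(q \right)} = -2 + \left(-12\right)^{2} = -2 + 144 = 142$)
$n{\left(g,h \right)} = -357 + g + h$
$x = \frac{650543}{2}$ ($x = - \frac{142 - 1301228}{4} = \left(- \frac{1}{4}\right) \left(-1301086\right) = \frac{650543}{2} \approx 3.2527 \cdot 10^{5}$)
$n{\left(-246,482 + 32 \right)} + x = \left(-357 - 246 + \left(482 + 32\right)\right) + \frac{650543}{2} = \left(-357 - 246 + 514\right) + \frac{650543}{2} = -89 + \frac{650543}{2} = \frac{650365}{2}$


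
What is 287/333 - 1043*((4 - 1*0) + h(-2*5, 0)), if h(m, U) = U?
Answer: -1388989/333 ≈ -4171.1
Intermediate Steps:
287/333 - 1043*((4 - 1*0) + h(-2*5, 0)) = 287/333 - 1043*((4 - 1*0) + 0) = 287*(1/333) - 1043*((4 + 0) + 0) = 287/333 - 1043*(4 + 0) = 287/333 - 1043*4 = 287/333 - 149*28 = 287/333 - 4172 = -1388989/333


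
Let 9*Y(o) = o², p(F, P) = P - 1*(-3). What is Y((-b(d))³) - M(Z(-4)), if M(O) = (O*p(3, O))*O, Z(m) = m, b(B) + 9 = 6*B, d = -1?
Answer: 1265641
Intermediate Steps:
b(B) = -9 + 6*B
p(F, P) = 3 + P (p(F, P) = P + 3 = 3 + P)
M(O) = O²*(3 + O) (M(O) = (O*(3 + O))*O = O²*(3 + O))
Y(o) = o²/9
Y((-b(d))³) - M(Z(-4)) = ((-(-9 + 6*(-1)))³)²/9 - (-4)²*(3 - 4) = ((-(-9 - 6))³)²/9 - 16*(-1) = ((-1*(-15))³)²/9 - 1*(-16) = (15³)²/9 + 16 = (⅑)*3375² + 16 = (⅑)*11390625 + 16 = 1265625 + 16 = 1265641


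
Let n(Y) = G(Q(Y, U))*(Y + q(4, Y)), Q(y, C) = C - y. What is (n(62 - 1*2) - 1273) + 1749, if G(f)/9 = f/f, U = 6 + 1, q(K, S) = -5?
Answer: 971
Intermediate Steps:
U = 7
G(f) = 9 (G(f) = 9*(f/f) = 9*1 = 9)
n(Y) = -45 + 9*Y (n(Y) = 9*(Y - 5) = 9*(-5 + Y) = -45 + 9*Y)
(n(62 - 1*2) - 1273) + 1749 = ((-45 + 9*(62 - 1*2)) - 1273) + 1749 = ((-45 + 9*(62 - 2)) - 1273) + 1749 = ((-45 + 9*60) - 1273) + 1749 = ((-45 + 540) - 1273) + 1749 = (495 - 1273) + 1749 = -778 + 1749 = 971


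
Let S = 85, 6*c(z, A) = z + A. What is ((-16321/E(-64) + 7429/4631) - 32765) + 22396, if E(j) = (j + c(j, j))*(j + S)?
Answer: -85960864169/8298752 ≈ -10358.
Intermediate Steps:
c(z, A) = A/6 + z/6 (c(z, A) = (z + A)/6 = (A + z)/6 = A/6 + z/6)
E(j) = 4*j*(85 + j)/3 (E(j) = (j + (j/6 + j/6))*(j + 85) = (j + j/3)*(85 + j) = (4*j/3)*(85 + j) = 4*j*(85 + j)/3)
((-16321/E(-64) + 7429/4631) - 32765) + 22396 = ((-16321*(-3/(256*(85 - 64))) + 7429/4631) - 32765) + 22396 = ((-16321/((4/3)*(-64)*21) + 7429*(1/4631)) - 32765) + 22396 = ((-16321/(-1792) + 7429/4631) - 32765) + 22396 = ((-16321*(-1/1792) + 7429/4631) - 32765) + 22396 = ((16321/1792 + 7429/4631) - 32765) + 22396 = (88895319/8298752 - 32765) + 22396 = -271819713961/8298752 + 22396 = -85960864169/8298752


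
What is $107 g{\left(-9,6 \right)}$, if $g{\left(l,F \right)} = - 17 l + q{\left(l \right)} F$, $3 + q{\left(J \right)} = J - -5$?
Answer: $11877$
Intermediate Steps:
$q{\left(J \right)} = 2 + J$ ($q{\left(J \right)} = -3 + \left(J - -5\right) = -3 + \left(J + 5\right) = -3 + \left(5 + J\right) = 2 + J$)
$g{\left(l,F \right)} = - 17 l + F \left(2 + l\right)$ ($g{\left(l,F \right)} = - 17 l + \left(2 + l\right) F = - 17 l + F \left(2 + l\right)$)
$107 g{\left(-9,6 \right)} = 107 \left(\left(-17\right) \left(-9\right) + 6 \left(2 - 9\right)\right) = 107 \left(153 + 6 \left(-7\right)\right) = 107 \left(153 - 42\right) = 107 \cdot 111 = 11877$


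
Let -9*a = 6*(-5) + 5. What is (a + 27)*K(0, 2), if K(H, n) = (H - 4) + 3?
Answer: -268/9 ≈ -29.778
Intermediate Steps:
K(H, n) = -1 + H (K(H, n) = (-4 + H) + 3 = -1 + H)
a = 25/9 (a = -(6*(-5) + 5)/9 = -(-30 + 5)/9 = -⅑*(-25) = 25/9 ≈ 2.7778)
(a + 27)*K(0, 2) = (25/9 + 27)*(-1 + 0) = (268/9)*(-1) = -268/9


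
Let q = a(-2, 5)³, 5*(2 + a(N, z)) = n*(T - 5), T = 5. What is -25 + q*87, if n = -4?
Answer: -721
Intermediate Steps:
a(N, z) = -2 (a(N, z) = -2 + (-4*(5 - 5))/5 = -2 + (-4*0)/5 = -2 + (⅕)*0 = -2 + 0 = -2)
q = -8 (q = (-2)³ = -8)
-25 + q*87 = -25 - 8*87 = -25 - 696 = -721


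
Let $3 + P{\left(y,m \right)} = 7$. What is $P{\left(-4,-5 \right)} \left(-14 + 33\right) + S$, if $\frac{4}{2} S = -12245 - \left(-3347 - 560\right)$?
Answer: $-4093$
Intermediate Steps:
$P{\left(y,m \right)} = 4$ ($P{\left(y,m \right)} = -3 + 7 = 4$)
$S = -4169$ ($S = \frac{-12245 - \left(-3347 - 560\right)}{2} = \frac{-12245 - -3907}{2} = \frac{-12245 + 3907}{2} = \frac{1}{2} \left(-8338\right) = -4169$)
$P{\left(-4,-5 \right)} \left(-14 + 33\right) + S = 4 \left(-14 + 33\right) - 4169 = 4 \cdot 19 - 4169 = 76 - 4169 = -4093$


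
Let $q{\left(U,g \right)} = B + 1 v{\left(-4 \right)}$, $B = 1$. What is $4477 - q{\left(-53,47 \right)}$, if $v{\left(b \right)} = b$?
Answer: $4480$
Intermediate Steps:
$q{\left(U,g \right)} = -3$ ($q{\left(U,g \right)} = 1 + 1 \left(-4\right) = 1 - 4 = -3$)
$4477 - q{\left(-53,47 \right)} = 4477 - -3 = 4477 + 3 = 4480$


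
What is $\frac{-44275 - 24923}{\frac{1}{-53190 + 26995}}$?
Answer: $1812641610$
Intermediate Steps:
$\frac{-44275 - 24923}{\frac{1}{-53190 + 26995}} = - \frac{69198}{\frac{1}{-26195}} = - \frac{69198}{- \frac{1}{26195}} = \left(-69198\right) \left(-26195\right) = 1812641610$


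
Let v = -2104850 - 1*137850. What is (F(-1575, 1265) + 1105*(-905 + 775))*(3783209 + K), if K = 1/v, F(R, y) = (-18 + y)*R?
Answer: -715311410308175793/89708 ≈ -7.9738e+12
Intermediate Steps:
F(R, y) = R*(-18 + y)
v = -2242700 (v = -2104850 - 137850 = -2242700)
K = -1/2242700 (K = 1/(-2242700) = -1/2242700 ≈ -4.4589e-7)
(F(-1575, 1265) + 1105*(-905 + 775))*(3783209 + K) = (-1575*(-18 + 1265) + 1105*(-905 + 775))*(3783209 - 1/2242700) = (-1575*1247 + 1105*(-130))*(8484602824299/2242700) = (-1964025 - 143650)*(8484602824299/2242700) = -2107675*8484602824299/2242700 = -715311410308175793/89708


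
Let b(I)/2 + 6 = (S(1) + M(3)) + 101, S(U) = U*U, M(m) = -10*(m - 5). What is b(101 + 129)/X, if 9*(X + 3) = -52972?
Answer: -2088/52999 ≈ -0.039397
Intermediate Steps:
M(m) = 50 - 10*m (M(m) = -10*(-5 + m) = 50 - 10*m)
S(U) = U²
X = -52999/9 (X = -3 + (⅑)*(-52972) = -3 - 52972/9 = -52999/9 ≈ -5888.8)
b(I) = 232 (b(I) = -12 + 2*((1² + (50 - 10*3)) + 101) = -12 + 2*((1 + (50 - 30)) + 101) = -12 + 2*((1 + 20) + 101) = -12 + 2*(21 + 101) = -12 + 2*122 = -12 + 244 = 232)
b(101 + 129)/X = 232/(-52999/9) = 232*(-9/52999) = -2088/52999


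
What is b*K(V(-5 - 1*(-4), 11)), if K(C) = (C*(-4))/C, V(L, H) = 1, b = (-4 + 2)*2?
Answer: 16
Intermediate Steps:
b = -4 (b = -2*2 = -4)
K(C) = -4 (K(C) = (-4*C)/C = -4)
b*K(V(-5 - 1*(-4), 11)) = -4*(-4) = 16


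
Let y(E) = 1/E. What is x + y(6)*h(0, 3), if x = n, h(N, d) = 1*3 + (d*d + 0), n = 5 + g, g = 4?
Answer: 11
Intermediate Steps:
n = 9 (n = 5 + 4 = 9)
h(N, d) = 3 + d**2 (h(N, d) = 3 + (d**2 + 0) = 3 + d**2)
x = 9
x + y(6)*h(0, 3) = 9 + (3 + 3**2)/6 = 9 + (3 + 9)/6 = 9 + (1/6)*12 = 9 + 2 = 11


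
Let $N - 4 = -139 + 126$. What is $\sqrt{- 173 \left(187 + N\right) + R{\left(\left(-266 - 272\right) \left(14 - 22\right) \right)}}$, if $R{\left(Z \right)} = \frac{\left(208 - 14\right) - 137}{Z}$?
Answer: $\frac{i \sqrt{35652538811}}{1076} \approx 175.48 i$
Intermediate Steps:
$N = -9$ ($N = 4 + \left(-139 + 126\right) = 4 - 13 = -9$)
$R{\left(Z \right)} = \frac{57}{Z}$ ($R{\left(Z \right)} = \frac{194 - 137}{Z} = \frac{57}{Z}$)
$\sqrt{- 173 \left(187 + N\right) + R{\left(\left(-266 - 272\right) \left(14 - 22\right) \right)}} = \sqrt{- 173 \left(187 - 9\right) + \frac{57}{\left(-266 - 272\right) \left(14 - 22\right)}} = \sqrt{\left(-173\right) 178 + \frac{57}{\left(-538\right) \left(-8\right)}} = \sqrt{-30794 + \frac{57}{4304}} = \sqrt{- \frac{132537319}{4304}} = \frac{i \sqrt{35652538811}}{1076}$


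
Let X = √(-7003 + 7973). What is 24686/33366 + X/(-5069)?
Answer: 12343/16683 - √970/5069 ≈ 0.73371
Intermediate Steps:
X = √970 ≈ 31.145
24686/33366 + X/(-5069) = 24686/33366 + √970/(-5069) = 24686*(1/33366) + √970*(-1/5069) = 12343/16683 - √970/5069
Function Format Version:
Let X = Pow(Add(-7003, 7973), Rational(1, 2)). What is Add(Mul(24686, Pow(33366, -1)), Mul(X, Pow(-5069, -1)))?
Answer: Add(Rational(12343, 16683), Mul(Rational(-1, 5069), Pow(970, Rational(1, 2)))) ≈ 0.73371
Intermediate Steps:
X = Pow(970, Rational(1, 2)) ≈ 31.145
Add(Mul(24686, Pow(33366, -1)), Mul(X, Pow(-5069, -1))) = Add(Mul(24686, Pow(33366, -1)), Mul(Pow(970, Rational(1, 2)), Pow(-5069, -1))) = Add(Mul(24686, Rational(1, 33366)), Mul(Pow(970, Rational(1, 2)), Rational(-1, 5069))) = Add(Rational(12343, 16683), Mul(Rational(-1, 5069), Pow(970, Rational(1, 2))))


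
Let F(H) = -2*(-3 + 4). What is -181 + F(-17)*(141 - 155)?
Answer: -153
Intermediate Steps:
F(H) = -2 (F(H) = -2*1 = -2)
-181 + F(-17)*(141 - 155) = -181 - 2*(141 - 155) = -181 - 2*(-14) = -181 + 28 = -153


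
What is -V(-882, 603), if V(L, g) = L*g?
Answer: 531846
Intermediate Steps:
-V(-882, 603) = -(-882)*603 = -1*(-531846) = 531846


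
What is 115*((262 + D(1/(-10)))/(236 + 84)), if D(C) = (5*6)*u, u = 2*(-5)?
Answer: -437/32 ≈ -13.656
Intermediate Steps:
u = -10
D(C) = -300 (D(C) = (5*6)*(-10) = 30*(-10) = -300)
115*((262 + D(1/(-10)))/(236 + 84)) = 115*((262 - 300)/(236 + 84)) = 115*(-38/320) = 115*(-38*1/320) = 115*(-19/160) = -437/32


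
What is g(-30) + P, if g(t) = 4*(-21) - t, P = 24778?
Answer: 24724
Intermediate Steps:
g(t) = -84 - t
g(-30) + P = (-84 - 1*(-30)) + 24778 = (-84 + 30) + 24778 = -54 + 24778 = 24724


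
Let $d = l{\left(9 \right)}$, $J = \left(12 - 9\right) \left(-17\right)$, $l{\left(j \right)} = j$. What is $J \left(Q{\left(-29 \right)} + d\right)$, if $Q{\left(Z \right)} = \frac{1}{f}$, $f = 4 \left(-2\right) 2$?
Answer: $- \frac{7293}{16} \approx -455.81$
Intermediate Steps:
$J = -51$ ($J = 3 \left(-17\right) = -51$)
$d = 9$
$f = -16$ ($f = \left(-8\right) 2 = -16$)
$Q{\left(Z \right)} = - \frac{1}{16}$ ($Q{\left(Z \right)} = \frac{1}{-16} = - \frac{1}{16}$)
$J \left(Q{\left(-29 \right)} + d\right) = - 51 \left(- \frac{1}{16} + 9\right) = \left(-51\right) \frac{143}{16} = - \frac{7293}{16}$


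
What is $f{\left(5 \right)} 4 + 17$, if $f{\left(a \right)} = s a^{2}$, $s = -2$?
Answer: $-183$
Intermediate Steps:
$f{\left(a \right)} = - 2 a^{2}$
$f{\left(5 \right)} 4 + 17 = - 2 \cdot 5^{2} \cdot 4 + 17 = \left(-2\right) 25 \cdot 4 + 17 = \left(-50\right) 4 + 17 = -200 + 17 = -183$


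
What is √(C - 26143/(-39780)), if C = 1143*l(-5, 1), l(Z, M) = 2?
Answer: √594759535/510 ≈ 47.819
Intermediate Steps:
C = 2286 (C = 1143*2 = 2286)
√(C - 26143/(-39780)) = √(2286 - 26143/(-39780)) = √(2286 - 26143*(-1/39780)) = √(2286 + 2011/3060) = √(6997171/3060) = √594759535/510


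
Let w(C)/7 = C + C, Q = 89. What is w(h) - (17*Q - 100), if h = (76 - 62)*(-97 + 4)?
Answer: -19641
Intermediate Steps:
h = -1302 (h = 14*(-93) = -1302)
w(C) = 14*C (w(C) = 7*(C + C) = 7*(2*C) = 14*C)
w(h) - (17*Q - 100) = 14*(-1302) - (17*89 - 100) = -18228 - (1513 - 100) = -18228 - 1*1413 = -18228 - 1413 = -19641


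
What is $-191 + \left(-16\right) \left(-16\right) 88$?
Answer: $22337$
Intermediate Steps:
$-191 + \left(-16\right) \left(-16\right) 88 = -191 + 256 \cdot 88 = -191 + 22528 = 22337$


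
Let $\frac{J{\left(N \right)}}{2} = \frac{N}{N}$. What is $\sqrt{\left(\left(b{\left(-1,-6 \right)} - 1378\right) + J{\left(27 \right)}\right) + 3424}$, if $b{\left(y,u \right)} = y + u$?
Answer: $\sqrt{2041} \approx 45.177$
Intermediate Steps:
$b{\left(y,u \right)} = u + y$
$J{\left(N \right)} = 2$ ($J{\left(N \right)} = 2 \frac{N}{N} = 2 \cdot 1 = 2$)
$\sqrt{\left(\left(b{\left(-1,-6 \right)} - 1378\right) + J{\left(27 \right)}\right) + 3424} = \sqrt{\left(\left(\left(-6 - 1\right) - 1378\right) + 2\right) + 3424} = \sqrt{\left(\left(-7 - 1378\right) + 2\right) + 3424} = \sqrt{\left(-1385 + 2\right) + 3424} = \sqrt{-1383 + 3424} = \sqrt{2041}$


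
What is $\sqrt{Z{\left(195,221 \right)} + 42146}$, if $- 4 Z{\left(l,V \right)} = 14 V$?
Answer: $\frac{\sqrt{165490}}{2} \approx 203.4$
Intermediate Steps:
$Z{\left(l,V \right)} = - \frac{7 V}{2}$ ($Z{\left(l,V \right)} = - \frac{14 V}{4} = - \frac{7 V}{2}$)
$\sqrt{Z{\left(195,221 \right)} + 42146} = \sqrt{\left(- \frac{7}{2}\right) 221 + 42146} = \sqrt{- \frac{1547}{2} + 42146} = \sqrt{\frac{82745}{2}} = \frac{\sqrt{165490}}{2}$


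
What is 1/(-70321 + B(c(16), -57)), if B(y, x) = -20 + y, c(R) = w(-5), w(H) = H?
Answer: -1/70346 ≈ -1.4215e-5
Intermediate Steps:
c(R) = -5
1/(-70321 + B(c(16), -57)) = 1/(-70321 + (-20 - 5)) = 1/(-70321 - 25) = 1/(-70346) = -1/70346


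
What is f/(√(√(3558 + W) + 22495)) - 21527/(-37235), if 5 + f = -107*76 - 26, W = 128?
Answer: 1957/3385 - 8163/√(22495 + √3686) ≈ -53.775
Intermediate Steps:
f = -8163 (f = -5 + (-107*76 - 26) = -5 + (-8132 - 26) = -5 - 8158 = -8163)
f/(√(√(3558 + W) + 22495)) - 21527/(-37235) = -8163/√(√(3558 + 128) + 22495) - 21527/(-37235) = -8163/√(√3686 + 22495) - 21527*(-1/37235) = -8163/√(22495 + √3686) + 1957/3385 = 1957/3385 - 8163/√(22495 + √3686)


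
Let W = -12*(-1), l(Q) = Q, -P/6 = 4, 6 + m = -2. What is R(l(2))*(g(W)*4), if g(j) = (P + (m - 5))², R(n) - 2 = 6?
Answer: 43808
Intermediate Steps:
m = -8 (m = -6 - 2 = -8)
P = -24 (P = -6*4 = -24)
R(n) = 8 (R(n) = 2 + 6 = 8)
W = 12
g(j) = 1369 (g(j) = (-24 + (-8 - 5))² = (-24 - 13)² = (-37)² = 1369)
R(l(2))*(g(W)*4) = 8*(1369*4) = 8*5476 = 43808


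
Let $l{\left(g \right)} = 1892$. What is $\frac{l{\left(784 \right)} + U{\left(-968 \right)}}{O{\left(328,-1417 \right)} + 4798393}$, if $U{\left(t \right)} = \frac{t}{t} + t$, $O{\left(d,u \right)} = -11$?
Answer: $\frac{25}{129686} \approx 0.00019277$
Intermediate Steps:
$U{\left(t \right)} = 1 + t$
$\frac{l{\left(784 \right)} + U{\left(-968 \right)}}{O{\left(328,-1417 \right)} + 4798393} = \frac{1892 + \left(1 - 968\right)}{-11 + 4798393} = \frac{1892 - 967}{4798382} = 925 \cdot \frac{1}{4798382} = \frac{25}{129686}$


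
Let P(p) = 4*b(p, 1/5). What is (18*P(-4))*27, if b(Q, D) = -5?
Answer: -9720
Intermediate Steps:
P(p) = -20 (P(p) = 4*(-5) = -20)
(18*P(-4))*27 = (18*(-20))*27 = -360*27 = -9720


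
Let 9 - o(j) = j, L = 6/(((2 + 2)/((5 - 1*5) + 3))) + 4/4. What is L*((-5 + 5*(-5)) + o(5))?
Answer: -143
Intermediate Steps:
L = 11/2 (L = 6/((4/((5 - 5) + 3))) + 4*(¼) = 6/((4/(0 + 3))) + 1 = 6/((4/3)) + 1 = 6/((4*(⅓))) + 1 = 6/(4/3) + 1 = 6*(¾) + 1 = 9/2 + 1 = 11/2 ≈ 5.5000)
o(j) = 9 - j
L*((-5 + 5*(-5)) + o(5)) = 11*((-5 + 5*(-5)) + (9 - 1*5))/2 = 11*((-5 - 25) + (9 - 5))/2 = 11*(-30 + 4)/2 = (11/2)*(-26) = -143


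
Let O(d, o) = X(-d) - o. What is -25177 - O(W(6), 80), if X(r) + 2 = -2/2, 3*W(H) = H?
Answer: -25094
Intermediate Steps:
W(H) = H/3
X(r) = -3 (X(r) = -2 - 2/2 = -2 - 2*½ = -2 - 1 = -3)
O(d, o) = -3 - o
-25177 - O(W(6), 80) = -25177 - (-3 - 1*80) = -25177 - (-3 - 80) = -25177 - 1*(-83) = -25177 + 83 = -25094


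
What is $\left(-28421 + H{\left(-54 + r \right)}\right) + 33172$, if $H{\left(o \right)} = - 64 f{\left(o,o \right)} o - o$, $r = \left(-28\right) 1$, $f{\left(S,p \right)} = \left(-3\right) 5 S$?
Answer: $6459873$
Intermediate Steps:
$f{\left(S,p \right)} = - 15 S$
$r = -28$
$H{\left(o \right)} = - o + 960 o^{2}$ ($H{\left(o \right)} = - 64 - 15 o o - o = - 64 \left(- 15 o^{2}\right) - o = 960 o^{2} - o = - o + 960 o^{2}$)
$\left(-28421 + H{\left(-54 + r \right)}\right) + 33172 = \left(-28421 + \left(-54 - 28\right) \left(-1 + 960 \left(-54 - 28\right)\right)\right) + 33172 = \left(-28421 - 82 \left(-1 + 960 \left(-82\right)\right)\right) + 33172 = \left(-28421 - 82 \left(-1 - 78720\right)\right) + 33172 = \left(-28421 - -6455122\right) + 33172 = \left(-28421 + 6455122\right) + 33172 = 6426701 + 33172 = 6459873$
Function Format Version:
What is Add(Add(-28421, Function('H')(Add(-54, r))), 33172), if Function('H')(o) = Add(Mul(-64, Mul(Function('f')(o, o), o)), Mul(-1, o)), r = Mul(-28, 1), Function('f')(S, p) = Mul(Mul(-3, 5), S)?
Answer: 6459873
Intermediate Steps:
Function('f')(S, p) = Mul(-15, S)
r = -28
Function('H')(o) = Add(Mul(-1, o), Mul(960, Pow(o, 2))) (Function('H')(o) = Add(Mul(-64, Mul(Mul(-15, o), o)), Mul(-1, o)) = Add(Mul(-64, Mul(-15, Pow(o, 2))), Mul(-1, o)) = Add(Mul(960, Pow(o, 2)), Mul(-1, o)) = Add(Mul(-1, o), Mul(960, Pow(o, 2))))
Add(Add(-28421, Function('H')(Add(-54, r))), 33172) = Add(Add(-28421, Mul(Add(-54, -28), Add(-1, Mul(960, Add(-54, -28))))), 33172) = Add(Add(-28421, Mul(-82, Add(-1, Mul(960, -82)))), 33172) = Add(Add(-28421, Mul(-82, Add(-1, -78720))), 33172) = Add(Add(-28421, Mul(-82, -78721)), 33172) = Add(Add(-28421, 6455122), 33172) = Add(6426701, 33172) = 6459873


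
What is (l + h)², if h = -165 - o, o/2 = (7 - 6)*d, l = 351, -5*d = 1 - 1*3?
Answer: 857476/25 ≈ 34299.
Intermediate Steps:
d = ⅖ (d = -(1 - 1*3)/5 = -(1 - 3)/5 = -⅕*(-2) = ⅖ ≈ 0.40000)
o = ⅘ (o = 2*((7 - 6)*(⅖)) = 2*(1*(⅖)) = 2*(⅖) = ⅘ ≈ 0.80000)
h = -829/5 (h = -165 - 1*⅘ = -165 - ⅘ = -829/5 ≈ -165.80)
(l + h)² = (351 - 829/5)² = (926/5)² = 857476/25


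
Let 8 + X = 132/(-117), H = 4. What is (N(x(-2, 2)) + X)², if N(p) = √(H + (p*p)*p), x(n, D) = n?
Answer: 120652/1521 - 1424*I/39 ≈ 79.324 - 36.513*I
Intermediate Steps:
X = -356/39 (X = -8 + 132/(-117) = -8 + 132*(-1/117) = -8 - 44/39 = -356/39 ≈ -9.1282)
N(p) = √(4 + p³) (N(p) = √(4 + (p*p)*p) = √(4 + p²*p) = √(4 + p³))
(N(x(-2, 2)) + X)² = (√(4 + (-2)³) - 356/39)² = (√(4 - 8) - 356/39)² = (√(-4) - 356/39)² = (2*I - 356/39)² = (-356/39 + 2*I)²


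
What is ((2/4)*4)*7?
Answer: 14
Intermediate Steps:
((2/4)*4)*7 = ((2*(1/4))*4)*7 = ((1/2)*4)*7 = 2*7 = 14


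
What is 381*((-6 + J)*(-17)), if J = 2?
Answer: 25908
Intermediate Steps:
381*((-6 + J)*(-17)) = 381*((-6 + 2)*(-17)) = 381*(-4*(-17)) = 381*68 = 25908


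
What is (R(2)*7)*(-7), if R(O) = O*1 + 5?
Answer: -343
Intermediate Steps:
R(O) = 5 + O (R(O) = O + 5 = 5 + O)
(R(2)*7)*(-7) = ((5 + 2)*7)*(-7) = (7*7)*(-7) = 49*(-7) = -343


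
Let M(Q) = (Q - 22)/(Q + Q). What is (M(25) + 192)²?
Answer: 92217609/2500 ≈ 36887.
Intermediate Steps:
M(Q) = (-22 + Q)/(2*Q) (M(Q) = (-22 + Q)/((2*Q)) = (-22 + Q)*(1/(2*Q)) = (-22 + Q)/(2*Q))
(M(25) + 192)² = ((½)*(-22 + 25)/25 + 192)² = ((½)*(1/25)*3 + 192)² = (3/50 + 192)² = (9603/50)² = 92217609/2500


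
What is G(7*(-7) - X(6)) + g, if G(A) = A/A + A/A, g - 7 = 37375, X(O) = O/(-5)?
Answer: 37384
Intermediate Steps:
X(O) = -O/5 (X(O) = O*(-1/5) = -O/5)
g = 37382 (g = 7 + 37375 = 37382)
G(A) = 2 (G(A) = 1 + 1 = 2)
G(7*(-7) - X(6)) + g = 2 + 37382 = 37384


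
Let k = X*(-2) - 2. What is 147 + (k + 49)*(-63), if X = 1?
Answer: -2688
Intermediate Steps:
k = -4 (k = 1*(-2) - 2 = -2 - 2 = -4)
147 + (k + 49)*(-63) = 147 + (-4 + 49)*(-63) = 147 + 45*(-63) = 147 - 2835 = -2688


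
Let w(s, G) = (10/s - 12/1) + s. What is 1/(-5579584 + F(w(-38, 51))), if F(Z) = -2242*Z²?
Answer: -19/213631046 ≈ -8.8938e-8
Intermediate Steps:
w(s, G) = -12 + s + 10/s (w(s, G) = (10/s - 12*1) + s = (10/s - 12) + s = (-12 + 10/s) + s = -12 + s + 10/s)
1/(-5579584 + F(w(-38, 51))) = 1/(-5579584 - 2242*(-12 - 38 + 10/(-38))²) = 1/(-5579584 - 2242*(-12 - 38 + 10*(-1/38))²) = 1/(-5579584 - 2242*(-12 - 38 - 5/19)²) = 1/(-5579584 - 2242*(-955/19)²) = 1/(-5579584 - 2242*912025/361) = 1/(-5579584 - 107618950/19) = 1/(-213631046/19) = -19/213631046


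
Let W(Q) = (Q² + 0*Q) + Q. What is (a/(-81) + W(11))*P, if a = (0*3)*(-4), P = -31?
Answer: -4092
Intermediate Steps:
a = 0 (a = 0*(-4) = 0)
W(Q) = Q + Q² (W(Q) = (Q² + 0) + Q = Q² + Q = Q + Q²)
(a/(-81) + W(11))*P = (0/(-81) + 11*(1 + 11))*(-31) = (0*(-1/81) + 11*12)*(-31) = (0 + 132)*(-31) = 132*(-31) = -4092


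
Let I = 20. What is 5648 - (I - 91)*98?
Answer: 12606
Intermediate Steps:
5648 - (I - 91)*98 = 5648 - (20 - 91)*98 = 5648 - (-71)*98 = 5648 - 1*(-6958) = 5648 + 6958 = 12606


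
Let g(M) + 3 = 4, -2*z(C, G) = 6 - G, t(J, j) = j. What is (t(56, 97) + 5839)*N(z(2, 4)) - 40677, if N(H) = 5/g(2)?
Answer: -10997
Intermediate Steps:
z(C, G) = -3 + G/2 (z(C, G) = -(6 - G)/2 = -3 + G/2)
g(M) = 1 (g(M) = -3 + 4 = 1)
N(H) = 5 (N(H) = 5/1 = 5*1 = 5)
(t(56, 97) + 5839)*N(z(2, 4)) - 40677 = (97 + 5839)*5 - 40677 = 5936*5 - 40677 = 29680 - 40677 = -10997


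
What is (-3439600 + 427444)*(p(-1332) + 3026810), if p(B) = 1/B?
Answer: -337337284303649/37 ≈ -9.1172e+12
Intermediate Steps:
(-3439600 + 427444)*(p(-1332) + 3026810) = (-3439600 + 427444)*(1/(-1332) + 3026810) = -3012156*(-1/1332 + 3026810) = -3012156*4031710919/1332 = -337337284303649/37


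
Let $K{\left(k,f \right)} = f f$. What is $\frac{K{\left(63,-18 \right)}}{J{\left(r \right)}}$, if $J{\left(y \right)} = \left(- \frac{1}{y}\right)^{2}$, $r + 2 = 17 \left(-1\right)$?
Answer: $116964$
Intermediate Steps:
$r = -19$ ($r = -2 + 17 \left(-1\right) = -2 - 17 = -19$)
$J{\left(y \right)} = \frac{1}{y^{2}}$
$K{\left(k,f \right)} = f^{2}$
$\frac{K{\left(63,-18 \right)}}{J{\left(r \right)}} = \frac{\left(-18\right)^{2}}{\frac{1}{361}} = 324 \frac{1}{\frac{1}{361}} = 324 \cdot 361 = 116964$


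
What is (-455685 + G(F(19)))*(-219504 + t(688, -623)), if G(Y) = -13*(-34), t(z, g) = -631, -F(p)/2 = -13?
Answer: 100214917805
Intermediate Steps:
F(p) = 26 (F(p) = -2*(-13) = 26)
G(Y) = 442
(-455685 + G(F(19)))*(-219504 + t(688, -623)) = (-455685 + 442)*(-219504 - 631) = -455243*(-220135) = 100214917805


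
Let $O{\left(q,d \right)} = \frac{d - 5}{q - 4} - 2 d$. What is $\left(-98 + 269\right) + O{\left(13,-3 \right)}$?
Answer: $\frac{1585}{9} \approx 176.11$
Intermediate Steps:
$O{\left(q,d \right)} = - 2 d + \frac{-5 + d}{-4 + q}$ ($O{\left(q,d \right)} = \frac{-5 + d}{-4 + q} - 2 d = - 2 d + \frac{-5 + d}{-4 + q}$)
$\left(-98 + 269\right) + O{\left(13,-3 \right)} = \left(-98 + 269\right) + \frac{-5 + 9 \left(-3\right) - \left(-6\right) 13}{-4 + 13} = 171 + \frac{-5 - 27 + 78}{9} = 171 + \frac{1}{9} \cdot 46 = 171 + \frac{46}{9} = \frac{1585}{9}$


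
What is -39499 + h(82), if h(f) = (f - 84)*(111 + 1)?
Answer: -39723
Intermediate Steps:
h(f) = -9408 + 112*f (h(f) = (-84 + f)*112 = -9408 + 112*f)
-39499 + h(82) = -39499 + (-9408 + 112*82) = -39499 + (-9408 + 9184) = -39499 - 224 = -39723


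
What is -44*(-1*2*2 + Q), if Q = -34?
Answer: 1672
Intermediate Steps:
-44*(-1*2*2 + Q) = -44*(-1*2*2 - 34) = -44*(-2*2 - 34) = -44*(-4 - 34) = -44*(-38) = 1672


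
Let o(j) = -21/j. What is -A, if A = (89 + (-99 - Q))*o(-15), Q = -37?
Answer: -189/5 ≈ -37.800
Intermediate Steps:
A = 189/5 (A = (89 + (-99 - 1*(-37)))*(-21/(-15)) = (89 + (-99 + 37))*(-21*(-1/15)) = (89 - 62)*(7/5) = 27*(7/5) = 189/5 ≈ 37.800)
-A = -1*189/5 = -189/5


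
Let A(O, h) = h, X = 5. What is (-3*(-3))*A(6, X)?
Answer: 45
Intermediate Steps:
(-3*(-3))*A(6, X) = -3*(-3)*5 = 9*5 = 45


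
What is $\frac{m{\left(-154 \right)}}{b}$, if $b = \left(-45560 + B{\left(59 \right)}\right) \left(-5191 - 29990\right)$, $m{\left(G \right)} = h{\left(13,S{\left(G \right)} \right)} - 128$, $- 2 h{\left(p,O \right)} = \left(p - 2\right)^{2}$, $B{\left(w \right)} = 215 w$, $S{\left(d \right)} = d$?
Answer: $- \frac{377}{2313150750} \approx -1.6298 \cdot 10^{-7}$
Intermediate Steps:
$h{\left(p,O \right)} = - \frac{\left(-2 + p\right)^{2}}{2}$ ($h{\left(p,O \right)} = - \frac{\left(p - 2\right)^{2}}{2} = - \frac{\left(-2 + p\right)^{2}}{2}$)
$m{\left(G \right)} = - \frac{377}{2}$ ($m{\left(G \right)} = - \frac{\left(-2 + 13\right)^{2}}{2} - 128 = - \frac{11^{2}}{2} - 128 = \left(- \frac{1}{2}\right) 121 - 128 = - \frac{121}{2} - 128 = - \frac{377}{2}$)
$b = 1156575375$ ($b = \left(-45560 + 215 \cdot 59\right) \left(-5191 - 29990\right) = \left(-45560 + 12685\right) \left(-35181\right) = \left(-32875\right) \left(-35181\right) = 1156575375$)
$\frac{m{\left(-154 \right)}}{b} = - \frac{377}{2 \cdot 1156575375} = \left(- \frac{377}{2}\right) \frac{1}{1156575375} = - \frac{377}{2313150750}$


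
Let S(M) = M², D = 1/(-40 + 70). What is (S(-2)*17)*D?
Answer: 34/15 ≈ 2.2667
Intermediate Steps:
D = 1/30 ≈ 0.033333
(S(-2)*17)*D = ((-2)²*17)*(1/30) = (4*17)*(1/30) = 68*(1/30) = 34/15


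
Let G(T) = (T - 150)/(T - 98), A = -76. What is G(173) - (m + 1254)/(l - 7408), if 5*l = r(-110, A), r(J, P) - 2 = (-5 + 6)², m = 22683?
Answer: 9828226/2777775 ≈ 3.5382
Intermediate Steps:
r(J, P) = 3 (r(J, P) = 2 + (-5 + 6)² = 2 + 1² = 2 + 1 = 3)
G(T) = (-150 + T)/(-98 + T)
l = ⅗ (l = (⅕)*3 = ⅗ ≈ 0.60000)
G(173) - (m + 1254)/(l - 7408) = (-150 + 173)/(-98 + 173) - (22683 + 1254)/(⅗ - 7408) = 23/75 - 23937/(-37037/5) = (1/75)*23 - 23937*(-5)/37037 = 23/75 - 1*(-119685/37037) = 23/75 + 119685/37037 = 9828226/2777775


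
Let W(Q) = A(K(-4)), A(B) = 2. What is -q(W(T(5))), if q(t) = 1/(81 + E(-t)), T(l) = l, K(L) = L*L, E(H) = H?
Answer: -1/79 ≈ -0.012658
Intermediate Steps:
K(L) = L**2
W(Q) = 2
q(t) = 1/(81 - t)
-q(W(T(5))) = -(-1)/(-81 + 2) = -(-1)/(-79) = -(-1)*(-1)/79 = -1*1/79 = -1/79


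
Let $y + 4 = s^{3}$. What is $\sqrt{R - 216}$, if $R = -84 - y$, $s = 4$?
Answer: $6 i \sqrt{10} \approx 18.974 i$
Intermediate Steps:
$y = 60$ ($y = -4 + 4^{3} = -4 + 64 = 60$)
$R = -144$ ($R = -84 - 60 = -144$)
$\sqrt{R - 216} = \sqrt{-144 - 216} = \sqrt{-360} = 6 i \sqrt{10}$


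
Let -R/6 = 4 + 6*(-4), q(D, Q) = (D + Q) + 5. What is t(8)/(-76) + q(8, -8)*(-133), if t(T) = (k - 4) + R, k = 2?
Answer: -25329/38 ≈ -666.55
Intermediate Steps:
q(D, Q) = 5 + D + Q
R = 120 (R = -6*(4 + 6*(-4)) = -6*(4 - 24) = -6*(-20) = 120)
t(T) = 118 (t(T) = (2 - 4) + 120 = -2 + 120 = 118)
t(8)/(-76) + q(8, -8)*(-133) = 118/(-76) + (5 + 8 - 8)*(-133) = 118*(-1/76) + 5*(-133) = -59/38 - 665 = -25329/38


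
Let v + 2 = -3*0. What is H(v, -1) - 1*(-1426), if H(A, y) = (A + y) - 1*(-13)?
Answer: 1436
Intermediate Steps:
v = -2 (v = -2 - 3*0 = -2 + 0 = -2)
H(A, y) = 13 + A + y (H(A, y) = (A + y) + 13 = 13 + A + y)
H(v, -1) - 1*(-1426) = (13 - 2 - 1) - 1*(-1426) = 10 + 1426 = 1436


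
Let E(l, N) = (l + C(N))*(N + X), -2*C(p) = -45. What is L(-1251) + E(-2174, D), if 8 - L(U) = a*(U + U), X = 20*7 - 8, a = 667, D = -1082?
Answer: 3712767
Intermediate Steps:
X = 132 (X = 140 - 8 = 132)
C(p) = 45/2 (C(p) = -½*(-45) = 45/2)
E(l, N) = (132 + N)*(45/2 + l) (E(l, N) = (l + 45/2)*(N + 132) = (45/2 + l)*(132 + N) = (132 + N)*(45/2 + l))
L(U) = 8 - 1334*U (L(U) = 8 - 667*(U + U) = 8 - 667*2*U = 8 - 1334*U)
L(-1251) + E(-2174, D) = (8 - 1334*(-1251)) + (2970 + 132*(-2174) + (45/2)*(-1082) - 1082*(-2174)) = (8 + 1668834) + (2970 - 286968 - 24345 + 2352268) = 1668842 + 2043925 = 3712767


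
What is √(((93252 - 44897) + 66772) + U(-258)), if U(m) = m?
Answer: √114869 ≈ 338.92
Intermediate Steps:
√(((93252 - 44897) + 66772) + U(-258)) = √(((93252 - 44897) + 66772) - 258) = √((48355 + 66772) - 258) = √(115127 - 258) = √114869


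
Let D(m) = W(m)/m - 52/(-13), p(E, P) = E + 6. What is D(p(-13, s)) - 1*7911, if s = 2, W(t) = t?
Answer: -7906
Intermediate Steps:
p(E, P) = 6 + E
D(m) = 5 (D(m) = m/m - 52/(-13) = 1 - 52*(-1/13) = 1 + 4 = 5)
D(p(-13, s)) - 1*7911 = 5 - 1*7911 = 5 - 7911 = -7906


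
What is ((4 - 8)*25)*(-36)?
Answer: 3600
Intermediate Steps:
((4 - 8)*25)*(-36) = -4*25*(-36) = -100*(-36) = 3600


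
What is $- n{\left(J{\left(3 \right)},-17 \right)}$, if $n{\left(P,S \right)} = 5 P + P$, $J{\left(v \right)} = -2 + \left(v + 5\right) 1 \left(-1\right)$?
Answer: $60$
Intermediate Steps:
$J{\left(v \right)} = -7 - v$ ($J{\left(v \right)} = -2 + \left(5 + v\right) 1 \left(-1\right) = -2 + \left(5 + v\right) \left(-1\right) = -2 - \left(5 + v\right) = -7 - v$)
$n{\left(P,S \right)} = 6 P$
$- n{\left(J{\left(3 \right)},-17 \right)} = - 6 \left(-7 - 3\right) = - 6 \left(-10\right) = \left(-1\right) \left(-60\right) = 60$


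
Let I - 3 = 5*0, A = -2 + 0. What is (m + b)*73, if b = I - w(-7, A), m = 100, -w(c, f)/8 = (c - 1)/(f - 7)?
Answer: 72343/9 ≈ 8038.1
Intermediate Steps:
A = -2
w(c, f) = -8*(-1 + c)/(-7 + f) (w(c, f) = -8*(c - 1)/(f - 7) = -8*(-1 + c)/(-7 + f))
I = 3 (I = 3 + 5*0 = 3 + 0 = 3)
b = 91/9 (b = 3 - 8*(1 - 1*(-7))/(-7 - 2) = 3 - 8*(1 + 7)/(-9) = 3 - 8*(-1)*8/9 = 3 - 1*(-64/9) = 3 + 64/9 = 91/9 ≈ 10.111)
(m + b)*73 = (100 + 91/9)*73 = (991/9)*73 = 72343/9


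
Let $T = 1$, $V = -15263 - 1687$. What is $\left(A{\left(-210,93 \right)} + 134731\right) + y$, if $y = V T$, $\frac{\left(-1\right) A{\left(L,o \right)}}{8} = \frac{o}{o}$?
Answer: $117773$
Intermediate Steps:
$V = -16950$ ($V = -15263 - 1687 = -16950$)
$A{\left(L,o \right)} = -8$ ($A{\left(L,o \right)} = - 8 \frac{o}{o} = \left(-8\right) 1 = -8$)
$y = -16950$ ($y = \left(-16950\right) 1 = -16950$)
$\left(A{\left(-210,93 \right)} + 134731\right) + y = \left(-8 + 134731\right) - 16950 = 134723 - 16950 = 117773$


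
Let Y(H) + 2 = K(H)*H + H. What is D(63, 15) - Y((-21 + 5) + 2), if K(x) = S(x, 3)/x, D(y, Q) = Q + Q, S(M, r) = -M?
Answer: 32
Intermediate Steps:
D(y, Q) = 2*Q
K(x) = -1 (K(x) = (-x)/x = -1)
Y(H) = -2 (Y(H) = -2 + (-H + H) = -2 + 0 = -2)
D(63, 15) - Y((-21 + 5) + 2) = 2*15 - 1*(-2) = 30 + 2 = 32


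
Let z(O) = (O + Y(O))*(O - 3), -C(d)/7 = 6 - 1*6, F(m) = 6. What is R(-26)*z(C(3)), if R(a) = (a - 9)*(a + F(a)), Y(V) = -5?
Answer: 10500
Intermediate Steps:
C(d) = 0 (C(d) = -7*(6 - 1*6) = -7*(6 - 6) = -7*0 = 0)
R(a) = (-9 + a)*(6 + a) (R(a) = (a - 9)*(a + 6) = (-9 + a)*(6 + a))
z(O) = (-5 + O)*(-3 + O) (z(O) = (O - 5)*(O - 3) = (-5 + O)*(-3 + O))
R(-26)*z(C(3)) = (-54 + (-26)² - 3*(-26))*(15 + 0² - 8*0) = (-54 + 676 + 78)*(15 + 0 + 0) = 700*15 = 10500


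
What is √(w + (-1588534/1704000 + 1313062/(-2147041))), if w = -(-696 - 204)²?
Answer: I*√6776192272344581402277081510/91463946600 ≈ 900.0*I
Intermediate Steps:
w = -810000 (w = -1*(-900)² = -1*810000 = -810000)
√(w + (-1588534/1704000 + 1313062/(-2147041))) = √(-810000 + (-1588534/1704000 + 1313062/(-2147041))) = √(-810000 + (-1588534*1/1704000 + 1313062*(-1/2147041))) = √(-810000 + (-794267/852000 - 1313062/2147041)) = √(-810000 - 2824052637947/1829278932000) = √(-1481718758972637947/1829278932000) = I*√6776192272344581402277081510/91463946600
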